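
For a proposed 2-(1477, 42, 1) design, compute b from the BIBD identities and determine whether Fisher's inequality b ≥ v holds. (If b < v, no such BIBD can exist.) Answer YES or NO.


r = λ(v − 1)/(k − 1) = 1·1476/41 = 36.
b = vr/k = 1477·36/42 = 1266.
Fisher's inequality: b ≥ v ⇔ 1266 ≥ 1477? NO.

NO


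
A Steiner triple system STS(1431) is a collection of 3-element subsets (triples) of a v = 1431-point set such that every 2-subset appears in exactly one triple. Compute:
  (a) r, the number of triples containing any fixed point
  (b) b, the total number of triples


An STS(v) is a 2-(v, 3, 1) BIBD: block size k = 3, λ = 1.
Replication: r(k − 1) = λ(v − 1) ⇒ r·2 = 1431 − 1 = 1430 ⇒ r = 715.
Block count: bk = vr ⇒ b·3 = 1431·715 = 1023165 ⇒ b = 341055.

r = 715, b = 341055.


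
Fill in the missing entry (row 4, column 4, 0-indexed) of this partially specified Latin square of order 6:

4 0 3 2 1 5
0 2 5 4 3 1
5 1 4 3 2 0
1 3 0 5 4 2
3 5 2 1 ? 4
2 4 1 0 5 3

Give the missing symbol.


Row 4 contains symbols [1, 2, 3, 4, 5] — missing [0].
Column 4 contains symbols [1, 2, 3, 4, 5] — missing [0].
The missing symbol must appear in both missing sets; intersection = [0].
Therefore the hidden value is 0.

Missing value = 0.


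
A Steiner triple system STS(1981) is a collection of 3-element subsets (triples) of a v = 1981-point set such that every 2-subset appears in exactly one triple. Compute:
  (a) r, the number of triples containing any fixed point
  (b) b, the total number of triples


An STS(v) is a 2-(v, 3, 1) BIBD: block size k = 3, λ = 1.
Replication: r(k − 1) = λ(v − 1) ⇒ r·2 = 1981 − 1 = 1980 ⇒ r = 990.
Block count: bk = vr ⇒ b·3 = 1981·990 = 1961190 ⇒ b = 653730.

r = 990, b = 653730.


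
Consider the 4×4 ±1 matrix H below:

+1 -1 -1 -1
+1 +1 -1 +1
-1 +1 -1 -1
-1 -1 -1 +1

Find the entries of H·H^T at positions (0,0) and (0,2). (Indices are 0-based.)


Row 0 of H: [1, -1, -1, -1].
Row 2 of H: [-1, 1, -1, -1].
(H·H^T)[0][0] = Σ_j H[0][j]·H[0][j] = (1)² + (-1)² + (-1)² + (-1)² = 1 + 1 + 1 + 1 = 4.
(H·H^T)[0][2] = Σ_j H[0][j]·H[2][j] = (1)·(-1) + (-1)·(1) + (-1)·(-1) + (-1)·(-1) = -1 + -1 + 1 + 1 = 0.
So rows 0 and 2 are orthogonal; the diagonal entry equals n = 4.

(0,0) entry = 4; (0,2) entry = 0.


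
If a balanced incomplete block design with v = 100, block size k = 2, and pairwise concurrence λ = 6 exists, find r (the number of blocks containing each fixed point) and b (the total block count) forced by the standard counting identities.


Any 2-(v, k, λ) BIBD satisfies two necessary conditions:
  (i)  Each point sits in r blocks, and counting incidences through any fixed point gives r(k − 1) = λ(v − 1), so r = λ(v − 1)/(k − 1).
  (ii) Total incidences bk = vr, so b = vr/k.
Step 1: r = λ(v − 1)/(k − 1) = 6·(100 − 1)/(2 − 1) = 6·99/1 = 594/1 = 594.
Step 2: b = vr/k = 100·594/2 = 59400/2 = 29700.
Check integrality: r = 594 ∈ Z ✓, b = 29700 ∈ Z ✓.
(These identities are necessary conditions: they determine r and b for any design with these parameters, but do not by themselves prove that one exists.)

r = 594, b = 29700.


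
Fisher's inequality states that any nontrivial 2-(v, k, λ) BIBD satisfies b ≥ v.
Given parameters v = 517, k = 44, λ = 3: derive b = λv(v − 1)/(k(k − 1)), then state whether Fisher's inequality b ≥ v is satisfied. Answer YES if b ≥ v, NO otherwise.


r = λ(v − 1)/(k − 1) = 3·516/43 = 36.
b = vr/k = 517·36/44 = 423.
Fisher's inequality: b ≥ v ⇔ 423 ≥ 517? NO.

NO


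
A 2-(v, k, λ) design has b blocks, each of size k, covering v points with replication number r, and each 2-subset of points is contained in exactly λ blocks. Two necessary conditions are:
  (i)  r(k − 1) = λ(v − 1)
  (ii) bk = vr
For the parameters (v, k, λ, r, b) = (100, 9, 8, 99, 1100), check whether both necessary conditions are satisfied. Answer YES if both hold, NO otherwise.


Condition (i): r(k − 1) = 99·8 = 792; λ(v − 1) = 8·99 = 792. Match? YES.
Condition (ii): bk = 1100·9 = 9900; vr = 100·99 = 9900. Match? YES.
Both conditions hold? YES.

YES


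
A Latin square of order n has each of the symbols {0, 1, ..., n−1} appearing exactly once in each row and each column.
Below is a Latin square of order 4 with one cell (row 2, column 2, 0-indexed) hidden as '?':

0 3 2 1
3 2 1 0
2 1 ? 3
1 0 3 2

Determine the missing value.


Row 2 contains symbols [1, 2, 3] — missing [0].
Column 2 contains symbols [1, 2, 3] — missing [0].
The missing symbol must appear in both missing sets; intersection = [0].
Therefore the hidden value is 0.

Missing value = 0.


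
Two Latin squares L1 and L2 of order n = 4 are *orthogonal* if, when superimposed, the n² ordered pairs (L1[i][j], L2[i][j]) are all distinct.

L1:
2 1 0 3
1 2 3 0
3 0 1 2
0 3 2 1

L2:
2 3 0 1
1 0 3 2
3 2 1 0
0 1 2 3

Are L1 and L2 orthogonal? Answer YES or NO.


Form the n² = 16 superimposed pairs (L1[i][j], L2[i][j]), row by row (rows and columns indexed from 0):
row 0: (2,2) (1,3) (0,0) (3,1)
row 1: (1,1) (2,0) (3,3) (0,2)
row 2: (3,3) (0,2) (1,1) (2,0)
row 3: (0,0) (3,1) (2,2) (1,3)
Orthogonality requires all 16 pairs distinct.
But the pair (3,3) repeats: cell (1,2) has L1 = 3, L2 = 3, and cell (2,0) has L1 = 3, L2 = 3.
A repeated pair means some other pair never occurs (only 8 distinct pairs out of 16), so the squares are not orthogonal.
Conclusion: NO.

NO


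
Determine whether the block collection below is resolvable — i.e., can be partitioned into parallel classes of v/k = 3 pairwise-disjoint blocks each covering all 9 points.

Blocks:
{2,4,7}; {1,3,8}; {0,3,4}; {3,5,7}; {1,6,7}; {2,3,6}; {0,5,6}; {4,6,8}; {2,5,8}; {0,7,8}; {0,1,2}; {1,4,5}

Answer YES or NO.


v = 9, block size k = 3, number of blocks = 12.
For resolvability, blocks must partition into parallel classes of size v/k = 3.
Total blocks must therefore be a multiple of 3: 12 = 3·4 + 0 ⇒ divisible ✓.
Greedy packing gives 4 candidate class(es). Each should be a full parallel class (size 3, covers all 9 points).
  Class 1 (3 blocks): {2,4,7}; {1,3,8}; {0,5,6}. Points covered: [0, 1, 2, 3, 4, 5, 6, 7, 8].
  Class 2 (3 blocks): {0,3,4}; {1,6,7}; {2,5,8}. Points covered: [0, 1, 2, 3, 4, 5, 6, 7, 8].
  Class 3 (3 blocks): {3,5,7}; {4,6,8}; {0,1,2}. Points covered: [0, 1, 2, 3, 4, 5, 6, 7, 8].
  Class 4 (3 blocks): {2,3,6}; {0,7,8}; {1,4,5}. Points covered: [0, 1, 2, 3, 4, 5, 6, 7, 8].
All classes full (size 3)? YES. All classes cover every point? YES.
Resolvable? YES.

YES


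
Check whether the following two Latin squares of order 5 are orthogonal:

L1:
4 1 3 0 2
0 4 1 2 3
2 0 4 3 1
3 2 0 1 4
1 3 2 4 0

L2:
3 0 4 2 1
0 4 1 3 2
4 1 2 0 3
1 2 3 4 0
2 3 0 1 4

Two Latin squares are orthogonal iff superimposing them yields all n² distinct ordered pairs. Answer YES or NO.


Form the n² = 25 superimposed pairs (L1[i][j], L2[i][j]), row by row (rows and columns indexed from 0):
row 0: (4,3) (1,0) (3,4) (0,2) (2,1)
row 1: (0,0) (4,4) (1,1) (2,3) (3,2)
row 2: (2,4) (0,1) (4,2) (3,0) (1,3)
row 3: (3,1) (2,2) (0,3) (1,4) (4,0)
row 4: (1,2) (3,3) (2,0) (4,1) (0,4)
Orthogonality requires all 25 pairs distinct.
Check by first coordinate: for each symbol s of L1, list the L2 entries in the n cells where L1 = s; they must all differ.
  L1 = 0: L2 entries (in reading order) 2, 0, 1, 3, 4 — all 5 distinct ✓
  L1 = 1: L2 entries (in reading order) 0, 1, 3, 4, 2 — all 5 distinct ✓
  L1 = 2: L2 entries (in reading order) 1, 3, 4, 2, 0 — all 5 distinct ✓
  L1 = 3: L2 entries (in reading order) 4, 2, 0, 1, 3 — all 5 distinct ✓
  L1 = 4: L2 entries (in reading order) 3, 4, 2, 0, 1 — all 5 distinct ✓
Every symbol of L1 meets every symbol of L2 exactly once, so all 25 pairs are distinct (25 of 25).
Conclusion: YES.

YES


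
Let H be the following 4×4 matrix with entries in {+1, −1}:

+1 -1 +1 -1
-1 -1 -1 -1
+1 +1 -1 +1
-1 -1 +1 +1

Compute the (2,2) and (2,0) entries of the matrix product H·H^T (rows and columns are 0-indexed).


Row 0 of H: [1, -1, 1, -1].
Row 2 of H: [1, 1, -1, 1].
(H·H^T)[2][2] = Σ_j H[2][j]·H[2][j] = (1)² + (1)² + (-1)² + (1)² = 1 + 1 + 1 + 1 = 4.
(H·H^T)[2][0] = Σ_j H[2][j]·H[0][j] = (1)·(1) + (1)·(-1) + (-1)·(1) + (1)·(-1) = 1 + -1 + -1 + -1 = -2.
Rows 2 and 0 are not orthogonal (dot product = -2 ≠ 0), so H is not a Hadamard matrix.

(2,2) entry = 4; (2,0) entry = -2.


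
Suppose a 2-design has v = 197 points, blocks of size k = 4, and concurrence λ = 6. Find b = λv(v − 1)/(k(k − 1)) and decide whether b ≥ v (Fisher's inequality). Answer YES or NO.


r = λ(v − 1)/(k − 1) = 6·196/3 = 392.
b = vr/k = 197·392/4 = 19306.
Fisher's inequality: b ≥ v ⇔ 19306 ≥ 197? YES.

YES


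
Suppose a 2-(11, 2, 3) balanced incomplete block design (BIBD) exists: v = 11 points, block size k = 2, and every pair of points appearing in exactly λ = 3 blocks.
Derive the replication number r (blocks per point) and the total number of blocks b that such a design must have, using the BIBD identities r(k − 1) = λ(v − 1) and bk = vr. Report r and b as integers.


Any 2-(v, k, λ) BIBD satisfies two necessary conditions:
  (i)  Each point sits in r blocks, and counting incidences through any fixed point gives r(k − 1) = λ(v − 1), so r = λ(v − 1)/(k − 1).
  (ii) Total incidences bk = vr, so b = vr/k.
Step 1: r = λ(v − 1)/(k − 1) = 3·(11 − 1)/(2 − 1) = 3·10/1 = 30/1 = 30.
Step 2: b = vr/k = 11·30/2 = 330/2 = 165.
Check integrality: r = 30 ∈ Z ✓, b = 165 ∈ Z ✓.
(These identities are necessary conditions: they determine r and b for any design with these parameters, but do not by themselves prove that one exists.)

r = 30, b = 165.


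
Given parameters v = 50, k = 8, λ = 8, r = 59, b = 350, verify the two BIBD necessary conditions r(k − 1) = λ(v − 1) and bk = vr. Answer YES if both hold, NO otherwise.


Condition (i): r(k − 1) = 59·7 = 413; λ(v − 1) = 8·49 = 392. Match? NO.
Condition (ii): bk = 350·8 = 2800; vr = 50·59 = 2950. Match? NO.
Both conditions hold? NO.

NO


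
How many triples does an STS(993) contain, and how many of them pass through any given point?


An STS(v) is a 2-(v, 3, 1) BIBD: block size k = 3, λ = 1.
Replication: r(k − 1) = λ(v − 1) ⇒ r·2 = 993 − 1 = 992 ⇒ r = 496.
Block count: bk = vr ⇒ b·3 = 993·496 = 492528 ⇒ b = 164176.

r = 496, b = 164176.


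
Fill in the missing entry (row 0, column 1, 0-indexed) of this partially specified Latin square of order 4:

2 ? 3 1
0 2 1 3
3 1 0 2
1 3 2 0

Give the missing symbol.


Row 0 contains symbols [1, 2, 3] — missing [0].
Column 1 contains symbols [1, 2, 3] — missing [0].
The missing symbol must appear in both missing sets; intersection = [0].
Therefore the hidden value is 0.

Missing value = 0.


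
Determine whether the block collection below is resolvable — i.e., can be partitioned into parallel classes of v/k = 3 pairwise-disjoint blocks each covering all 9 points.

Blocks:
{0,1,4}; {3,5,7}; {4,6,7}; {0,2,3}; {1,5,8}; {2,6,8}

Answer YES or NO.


v = 9, block size k = 3, number of blocks = 6.
For resolvability, blocks must partition into parallel classes of size v/k = 3.
Total blocks must therefore be a multiple of 3: 6 = 3·2 + 0 ⇒ divisible ✓.
Greedy packing gives 2 candidate class(es). Each should be a full parallel class (size 3, covers all 9 points).
  Class 1 (3 blocks): {0,1,4}; {3,5,7}; {2,6,8}. Points covered: [0, 1, 2, 3, 4, 5, 6, 7, 8].
  Class 2 (3 blocks): {4,6,7}; {0,2,3}; {1,5,8}. Points covered: [0, 1, 2, 3, 4, 5, 6, 7, 8].
All classes full (size 3)? YES. All classes cover every point? YES.
Resolvable? YES.

YES


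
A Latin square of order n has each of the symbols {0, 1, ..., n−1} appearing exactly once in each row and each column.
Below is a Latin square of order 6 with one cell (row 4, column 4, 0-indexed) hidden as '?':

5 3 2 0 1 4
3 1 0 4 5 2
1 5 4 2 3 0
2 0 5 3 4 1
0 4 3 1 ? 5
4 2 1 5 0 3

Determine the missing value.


Row 4 contains symbols [0, 1, 3, 4, 5] — missing [2].
Column 4 contains symbols [0, 1, 3, 4, 5] — missing [2].
The missing symbol must appear in both missing sets; intersection = [2].
Therefore the hidden value is 2.

Missing value = 2.


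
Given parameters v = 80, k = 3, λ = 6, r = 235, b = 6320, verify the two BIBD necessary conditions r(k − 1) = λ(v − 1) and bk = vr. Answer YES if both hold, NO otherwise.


Condition (i): r(k − 1) = 235·2 = 470; λ(v − 1) = 6·79 = 474. Match? NO.
Condition (ii): bk = 6320·3 = 18960; vr = 80·235 = 18800. Match? NO.
Both conditions hold? NO.

NO


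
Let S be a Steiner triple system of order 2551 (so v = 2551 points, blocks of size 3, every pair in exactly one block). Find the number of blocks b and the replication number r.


An STS(v) is a 2-(v, 3, 1) BIBD: block size k = 3, λ = 1.
Replication: r(k − 1) = λ(v − 1) ⇒ r·2 = 2551 − 1 = 2550 ⇒ r = 1275.
Block count: bk = vr ⇒ b·3 = 2551·1275 = 3252525 ⇒ b = 1084175.

r = 1275, b = 1084175.


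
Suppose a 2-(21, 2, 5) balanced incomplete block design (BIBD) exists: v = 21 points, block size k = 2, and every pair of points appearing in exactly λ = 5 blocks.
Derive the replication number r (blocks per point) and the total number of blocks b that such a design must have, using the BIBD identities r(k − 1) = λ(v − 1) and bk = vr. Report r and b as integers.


Any 2-(v, k, λ) BIBD satisfies two necessary conditions:
  (i)  Each point sits in r blocks, and counting incidences through any fixed point gives r(k − 1) = λ(v − 1), so r = λ(v − 1)/(k − 1).
  (ii) Total incidences bk = vr, so b = vr/k.
Step 1: r = λ(v − 1)/(k − 1) = 5·(21 − 1)/(2 − 1) = 5·20/1 = 100/1 = 100.
Step 2: b = vr/k = 21·100/2 = 2100/2 = 1050.
Check integrality: r = 100 ∈ Z ✓, b = 1050 ∈ Z ✓.
(These identities are necessary conditions: they determine r and b for any design with these parameters, but do not by themselves prove that one exists.)

r = 100, b = 1050.


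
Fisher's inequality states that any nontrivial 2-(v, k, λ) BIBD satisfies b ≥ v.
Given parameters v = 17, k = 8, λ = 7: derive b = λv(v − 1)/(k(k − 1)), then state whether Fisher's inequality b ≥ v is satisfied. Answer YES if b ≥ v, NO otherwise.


b = λv(v − 1)/(k(k − 1)) = 7·17·16/(8·7) = 1904/56 = 34.
Compare with v = 17: b ≥ v, so Fisher's inequality holds.

YES


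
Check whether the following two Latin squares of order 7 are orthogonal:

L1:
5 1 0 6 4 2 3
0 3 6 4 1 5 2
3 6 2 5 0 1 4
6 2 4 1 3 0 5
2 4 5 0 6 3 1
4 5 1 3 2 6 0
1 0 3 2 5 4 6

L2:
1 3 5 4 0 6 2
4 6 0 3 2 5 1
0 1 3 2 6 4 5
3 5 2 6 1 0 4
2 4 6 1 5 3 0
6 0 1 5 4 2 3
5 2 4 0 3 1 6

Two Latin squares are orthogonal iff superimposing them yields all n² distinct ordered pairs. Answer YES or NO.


Form the n² = 49 superimposed pairs (L1[i][j], L2[i][j]), row by row (rows and columns indexed from 0):
row 0: (5,1) (1,3) (0,5) (6,4) (4,0) (2,6) (3,2)
row 1: (0,4) (3,6) (6,0) (4,3) (1,2) (5,5) (2,1)
row 2: (3,0) (6,1) (2,3) (5,2) (0,6) (1,4) (4,5)
row 3: (6,3) (2,5) (4,2) (1,6) (3,1) (0,0) (5,4)
row 4: (2,2) (4,4) (5,6) (0,1) (6,5) (3,3) (1,0)
row 5: (4,6) (5,0) (1,1) (3,5) (2,4) (6,2) (0,3)
row 6: (1,5) (0,2) (3,4) (2,0) (5,3) (4,1) (6,6)
Orthogonality requires all 49 pairs distinct.
Check by first coordinate: for each symbol s of L1, list the L2 entries in the n cells where L1 = s; they must all differ.
  L1 = 0: L2 entries (in reading order) 5, 4, 6, 0, 1, 3, 2 — all 7 distinct ✓
  L1 = 1: L2 entries (in reading order) 3, 2, 4, 6, 0, 1, 5 — all 7 distinct ✓
  L1 = 2: L2 entries (in reading order) 6, 1, 3, 5, 2, 4, 0 — all 7 distinct ✓
  L1 = 3: L2 entries (in reading order) 2, 6, 0, 1, 3, 5, 4 — all 7 distinct ✓
  L1 = 4: L2 entries (in reading order) 0, 3, 5, 2, 4, 6, 1 — all 7 distinct ✓
  L1 = 5: L2 entries (in reading order) 1, 5, 2, 4, 6, 0, 3 — all 7 distinct ✓
  L1 = 6: L2 entries (in reading order) 4, 0, 1, 3, 5, 2, 6 — all 7 distinct ✓
Every symbol of L1 meets every symbol of L2 exactly once, so all 49 pairs are distinct (49 of 49).
Conclusion: YES.

YES


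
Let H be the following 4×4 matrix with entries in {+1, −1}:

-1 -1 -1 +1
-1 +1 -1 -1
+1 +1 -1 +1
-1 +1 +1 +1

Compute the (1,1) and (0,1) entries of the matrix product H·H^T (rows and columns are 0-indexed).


Row 0 of H: [-1, -1, -1, 1].
Row 1 of H: [-1, 1, -1, -1].
(H·H^T)[1][1] = Σ_j H[1][j]·H[1][j] = (-1)² + (1)² + (-1)² + (-1)² = 1 + 1 + 1 + 1 = 4.
(H·H^T)[0][1] = Σ_j H[0][j]·H[1][j] = (-1)·(-1) + (-1)·(1) + (-1)·(-1) + (1)·(-1) = 1 + -1 + 1 + -1 = 0.
So rows 0 and 1 are orthogonal; the diagonal entry equals n = 4.

(1,1) entry = 4; (0,1) entry = 0.


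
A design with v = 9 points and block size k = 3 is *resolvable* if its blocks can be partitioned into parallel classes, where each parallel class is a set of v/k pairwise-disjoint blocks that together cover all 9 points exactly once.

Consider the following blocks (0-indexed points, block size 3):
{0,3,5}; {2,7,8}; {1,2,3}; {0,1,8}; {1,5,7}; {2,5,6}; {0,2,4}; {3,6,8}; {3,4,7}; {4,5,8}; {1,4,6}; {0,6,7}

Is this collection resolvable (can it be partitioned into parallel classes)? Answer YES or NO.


v = 9, block size k = 3, number of blocks = 12.
For resolvability, blocks must partition into parallel classes of size v/k = 3.
Total blocks must therefore be a multiple of 3: 12 = 3·4 + 0 ⇒ divisible ✓.
Greedy packing gives 4 candidate class(es). Each should be a full parallel class (size 3, covers all 9 points).
  Class 1 (3 blocks): {0,3,5}; {2,7,8}; {1,4,6}. Points covered: [0, 1, 2, 3, 4, 5, 6, 7, 8].
  Class 2 (3 blocks): {1,2,3}; {4,5,8}; {0,6,7}. Points covered: [0, 1, 2, 3, 4, 5, 6, 7, 8].
  Class 3 (3 blocks): {0,1,8}; {2,5,6}; {3,4,7}. Points covered: [0, 1, 2, 3, 4, 5, 6, 7, 8].
  Class 4 (3 blocks): {1,5,7}; {0,2,4}; {3,6,8}. Points covered: [0, 1, 2, 3, 4, 5, 6, 7, 8].
All classes full (size 3)? YES. All classes cover every point? YES.
Resolvable? YES.

YES


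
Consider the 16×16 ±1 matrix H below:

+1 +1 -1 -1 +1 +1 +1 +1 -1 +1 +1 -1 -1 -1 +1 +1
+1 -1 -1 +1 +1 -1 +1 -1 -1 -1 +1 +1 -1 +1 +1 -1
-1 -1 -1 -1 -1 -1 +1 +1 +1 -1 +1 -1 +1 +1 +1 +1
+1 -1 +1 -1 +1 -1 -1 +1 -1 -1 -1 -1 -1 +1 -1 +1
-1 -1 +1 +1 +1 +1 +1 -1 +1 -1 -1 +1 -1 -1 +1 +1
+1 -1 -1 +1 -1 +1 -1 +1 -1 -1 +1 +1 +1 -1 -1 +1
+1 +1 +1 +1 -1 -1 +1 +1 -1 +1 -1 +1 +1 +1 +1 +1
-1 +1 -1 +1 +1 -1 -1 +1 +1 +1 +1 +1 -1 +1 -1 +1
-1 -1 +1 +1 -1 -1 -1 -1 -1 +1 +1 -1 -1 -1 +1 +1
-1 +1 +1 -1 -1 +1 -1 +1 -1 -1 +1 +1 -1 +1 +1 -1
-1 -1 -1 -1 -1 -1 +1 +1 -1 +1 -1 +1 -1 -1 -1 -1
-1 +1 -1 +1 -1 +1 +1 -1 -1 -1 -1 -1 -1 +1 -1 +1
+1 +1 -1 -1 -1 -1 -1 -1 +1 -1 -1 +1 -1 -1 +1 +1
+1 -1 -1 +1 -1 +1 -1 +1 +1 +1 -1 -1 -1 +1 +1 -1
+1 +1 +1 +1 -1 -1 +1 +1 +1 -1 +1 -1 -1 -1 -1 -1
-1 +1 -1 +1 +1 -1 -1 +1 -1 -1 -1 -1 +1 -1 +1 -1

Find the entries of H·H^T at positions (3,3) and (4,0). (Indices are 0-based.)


Row 0 of H: [1, 1, -1, -1, 1, 1, 1, 1, -1, 1, 1, -1, -1, -1, 1, 1].
Row 3 of H: [1, -1, 1, -1, 1, -1, -1, 1, -1, -1, -1, -1, -1, 1, -1, 1].
Row 4 of H: [-1, -1, 1, 1, 1, 1, 1, -1, 1, -1, -1, 1, -1, -1, 1, 1].
(H·H^T)[3][3] = Σ_j H[3][j]·H[3][j] = (1)² + (-1)² + (1)² + (-1)² + (1)² + (-1)² + (-1)² + (1)² + (-1)² + (-1)² + (-1)² + (-1)² + (-1)² + (1)² + (-1)² + (1)² = 1 + 1 + 1 + 1 + 1 + 1 + 1 + 1 + 1 + 1 + 1 + 1 + 1 + 1 + 1 + 1 = 16.
(H·H^T)[4][0] = Σ_j H[4][j]·H[0][j] = (-1)·(1) + (-1)·(1) + (1)·(-1) + (1)·(-1) + (1)·(1) + (1)·(1) + (1)·(1) + (-1)·(1) + (1)·(-1) + (-1)·(1) + (-1)·(1) + (1)·(-1) + (-1)·(-1) + (-1)·(-1) + (1)·(1) + (1)·(1) = -1 + -1 + -1 + -1 + 1 + 1 + 1 + -1 + -1 + -1 + -1 + -1 + 1 + 1 + 1 + 1 = -2.
Rows 4 and 0 are not orthogonal (dot product = -2 ≠ 0), so H is not a Hadamard matrix.

(3,3) entry = 16; (4,0) entry = -2.


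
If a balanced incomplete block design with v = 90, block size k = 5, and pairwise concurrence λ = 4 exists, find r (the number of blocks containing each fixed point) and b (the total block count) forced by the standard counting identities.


Any 2-(v, k, λ) BIBD satisfies two necessary conditions:
  (i)  Each point sits in r blocks, and counting incidences through any fixed point gives r(k − 1) = λ(v − 1), so r = λ(v − 1)/(k − 1).
  (ii) Total incidences bk = vr, so b = vr/k.
Step 1: r = λ(v − 1)/(k − 1) = 4·(90 − 1)/(5 − 1) = 4·89/4 = 356/4 = 89.
Step 2: b = vr/k = 90·89/5 = 8010/5 = 1602.
Check integrality: r = 89 ∈ Z ✓, b = 1602 ∈ Z ✓.
(These identities are necessary conditions: they determine r and b for any design with these parameters, but do not by themselves prove that one exists.)

r = 89, b = 1602.


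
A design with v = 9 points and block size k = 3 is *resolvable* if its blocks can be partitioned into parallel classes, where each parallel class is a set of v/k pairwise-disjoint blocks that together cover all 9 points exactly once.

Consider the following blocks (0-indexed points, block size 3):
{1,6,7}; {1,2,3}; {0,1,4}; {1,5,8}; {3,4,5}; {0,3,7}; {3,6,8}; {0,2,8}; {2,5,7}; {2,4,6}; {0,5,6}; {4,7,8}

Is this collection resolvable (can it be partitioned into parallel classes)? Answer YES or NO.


v = 9, block size k = 3, number of blocks = 12.
For resolvability, blocks must partition into parallel classes of size v/k = 3.
Total blocks must therefore be a multiple of 3: 12 = 3·4 + 0 ⇒ divisible ✓.
Greedy packing gives 4 candidate class(es). Each should be a full parallel class (size 3, covers all 9 points).
  Class 1 (3 blocks): {1,6,7}; {3,4,5}; {0,2,8}. Points covered: [0, 1, 2, 3, 4, 5, 6, 7, 8].
  Class 2 (3 blocks): {1,2,3}; {0,5,6}; {4,7,8}. Points covered: [0, 1, 2, 3, 4, 5, 6, 7, 8].
  Class 3 (3 blocks): {0,1,4}; {3,6,8}; {2,5,7}. Points covered: [0, 1, 2, 3, 4, 5, 6, 7, 8].
  Class 4 (3 blocks): {1,5,8}; {0,3,7}; {2,4,6}. Points covered: [0, 1, 2, 3, 4, 5, 6, 7, 8].
All classes full (size 3)? YES. All classes cover every point? YES.
Resolvable? YES.

YES


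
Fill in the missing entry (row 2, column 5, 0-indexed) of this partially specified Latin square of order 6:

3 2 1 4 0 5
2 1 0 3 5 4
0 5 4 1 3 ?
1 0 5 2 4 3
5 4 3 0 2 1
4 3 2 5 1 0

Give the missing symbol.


Row 2 contains symbols [0, 1, 3, 4, 5] — missing [2].
Column 5 contains symbols [0, 1, 3, 4, 5] — missing [2].
The missing symbol must appear in both missing sets; intersection = [2].
Therefore the hidden value is 2.

Missing value = 2.


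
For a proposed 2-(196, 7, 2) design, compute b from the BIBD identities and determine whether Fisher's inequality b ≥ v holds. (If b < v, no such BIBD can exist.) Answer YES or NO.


r = λ(v − 1)/(k − 1) = 2·195/6 = 65.
b = vr/k = 196·65/7 = 1820.
Fisher's inequality: b ≥ v ⇔ 1820 ≥ 196? YES.

YES


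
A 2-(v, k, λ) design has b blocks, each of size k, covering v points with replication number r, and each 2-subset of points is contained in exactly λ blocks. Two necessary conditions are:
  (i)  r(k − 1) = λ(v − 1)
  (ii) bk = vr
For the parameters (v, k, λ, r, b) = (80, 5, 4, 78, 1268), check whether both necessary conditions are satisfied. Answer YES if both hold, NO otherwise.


Condition (i): r(k − 1) = 78·4 = 312; λ(v − 1) = 4·79 = 316. Match? NO.
Condition (ii): bk = 1268·5 = 6340; vr = 80·78 = 6240. Match? NO.
Both conditions hold? NO.

NO


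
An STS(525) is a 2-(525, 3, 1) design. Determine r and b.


An STS(v) is a 2-(v, 3, 1) BIBD: block size k = 3, λ = 1.
Replication: r(k − 1) = λ(v − 1) ⇒ r·2 = 525 − 1 = 524 ⇒ r = 262.
Block count: b = v(v − 1)/6 = 525·524/6 = 275100/6 = 45850.
(Check via bk = vr: 45850·3 = 137550 = 525·262 = 137550 ✓.)

r = 262, b = 45850.


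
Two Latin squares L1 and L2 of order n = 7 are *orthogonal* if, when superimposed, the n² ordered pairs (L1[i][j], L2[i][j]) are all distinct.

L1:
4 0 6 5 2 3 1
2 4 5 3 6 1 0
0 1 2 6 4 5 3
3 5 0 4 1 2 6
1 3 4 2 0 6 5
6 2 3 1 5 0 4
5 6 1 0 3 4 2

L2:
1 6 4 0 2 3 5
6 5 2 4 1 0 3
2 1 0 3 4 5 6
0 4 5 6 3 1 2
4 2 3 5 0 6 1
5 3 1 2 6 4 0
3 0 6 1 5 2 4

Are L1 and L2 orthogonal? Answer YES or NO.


Form the n² = 49 superimposed pairs (L1[i][j], L2[i][j]), row by row (rows and columns indexed from 0):
row 0: (4,1) (0,6) (6,4) (5,0) (2,2) (3,3) (1,5)
row 1: (2,6) (4,5) (5,2) (3,4) (6,1) (1,0) (0,3)
row 2: (0,2) (1,1) (2,0) (6,3) (4,4) (5,5) (3,6)
row 3: (3,0) (5,4) (0,5) (4,6) (1,3) (2,1) (6,2)
row 4: (1,4) (3,2) (4,3) (2,5) (0,0) (6,6) (5,1)
row 5: (6,5) (2,3) (3,1) (1,2) (5,6) (0,4) (4,0)
row 6: (5,3) (6,0) (1,6) (0,1) (3,5) (4,2) (2,4)
Orthogonality requires all 49 pairs distinct.
Check by first coordinate: for each symbol s of L1, list the L2 entries in the n cells where L1 = s; they must all differ.
  L1 = 0: L2 entries (in reading order) 6, 3, 2, 5, 0, 4, 1 — all 7 distinct ✓
  L1 = 1: L2 entries (in reading order) 5, 0, 1, 3, 4, 2, 6 — all 7 distinct ✓
  L1 = 2: L2 entries (in reading order) 2, 6, 0, 1, 5, 3, 4 — all 7 distinct ✓
  L1 = 3: L2 entries (in reading order) 3, 4, 6, 0, 2, 1, 5 — all 7 distinct ✓
  L1 = 4: L2 entries (in reading order) 1, 5, 4, 6, 3, 0, 2 — all 7 distinct ✓
  L1 = 5: L2 entries (in reading order) 0, 2, 5, 4, 1, 6, 3 — all 7 distinct ✓
  L1 = 6: L2 entries (in reading order) 4, 1, 3, 2, 6, 5, 0 — all 7 distinct ✓
Every symbol of L1 meets every symbol of L2 exactly once, so all 49 pairs are distinct (49 of 49).
Conclusion: YES.

YES


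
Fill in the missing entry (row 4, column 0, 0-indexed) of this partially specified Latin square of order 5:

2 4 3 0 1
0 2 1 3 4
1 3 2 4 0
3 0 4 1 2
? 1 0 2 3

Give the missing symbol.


Row 4 contains symbols [0, 1, 2, 3] — missing [4].
Column 0 contains symbols [0, 1, 2, 3] — missing [4].
The missing symbol must appear in both missing sets; intersection = [4].
Therefore the hidden value is 4.

Missing value = 4.


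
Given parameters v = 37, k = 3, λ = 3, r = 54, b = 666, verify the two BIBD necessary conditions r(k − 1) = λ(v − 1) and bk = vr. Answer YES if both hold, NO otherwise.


Condition (i): r(k − 1) = 54·2 = 108; λ(v − 1) = 3·36 = 108. Match? YES.
Condition (ii): bk = 666·3 = 1998; vr = 37·54 = 1998. Match? YES.
Both conditions hold? YES.

YES


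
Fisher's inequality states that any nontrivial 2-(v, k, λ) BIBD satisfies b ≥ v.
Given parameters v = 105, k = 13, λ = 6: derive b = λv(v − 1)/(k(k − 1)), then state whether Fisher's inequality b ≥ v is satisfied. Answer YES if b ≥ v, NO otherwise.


r = λ(v − 1)/(k − 1) = 6·104/12 = 52.
b = vr/k = 105·52/13 = 420.
Fisher's inequality: b ≥ v ⇔ 420 ≥ 105? YES.

YES


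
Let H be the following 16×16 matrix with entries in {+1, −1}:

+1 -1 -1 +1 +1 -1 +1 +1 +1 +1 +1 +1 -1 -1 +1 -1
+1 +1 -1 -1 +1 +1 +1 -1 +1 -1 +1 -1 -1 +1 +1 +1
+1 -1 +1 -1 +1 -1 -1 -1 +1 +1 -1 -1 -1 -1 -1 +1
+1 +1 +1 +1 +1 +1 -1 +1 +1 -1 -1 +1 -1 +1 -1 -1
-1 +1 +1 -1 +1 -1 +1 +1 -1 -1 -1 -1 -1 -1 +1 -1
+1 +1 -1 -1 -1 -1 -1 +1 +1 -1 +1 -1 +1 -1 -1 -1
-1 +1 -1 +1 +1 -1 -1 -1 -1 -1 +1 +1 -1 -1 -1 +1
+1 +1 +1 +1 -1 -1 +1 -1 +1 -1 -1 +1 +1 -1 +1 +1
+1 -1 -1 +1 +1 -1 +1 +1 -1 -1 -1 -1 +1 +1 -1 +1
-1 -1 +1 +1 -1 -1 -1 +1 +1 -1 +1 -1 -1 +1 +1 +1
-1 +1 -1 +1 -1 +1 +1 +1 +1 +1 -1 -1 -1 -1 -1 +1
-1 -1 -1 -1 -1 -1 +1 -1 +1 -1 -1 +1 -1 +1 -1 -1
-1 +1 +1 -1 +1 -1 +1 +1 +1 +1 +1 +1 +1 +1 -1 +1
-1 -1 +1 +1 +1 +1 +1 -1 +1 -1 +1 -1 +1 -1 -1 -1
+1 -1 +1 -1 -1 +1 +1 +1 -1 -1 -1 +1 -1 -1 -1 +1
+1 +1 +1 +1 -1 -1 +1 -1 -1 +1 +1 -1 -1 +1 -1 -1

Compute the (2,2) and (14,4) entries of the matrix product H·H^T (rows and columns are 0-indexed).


Row 2 of H: [1, -1, 1, -1, 1, -1, -1, -1, 1, 1, -1, -1, -1, -1, -1, 1].
Row 4 of H: [-1, 1, 1, -1, 1, -1, 1, 1, -1, -1, -1, -1, -1, -1, 1, -1].
Row 14 of H: [1, -1, 1, -1, -1, 1, 1, 1, -1, -1, -1, 1, -1, -1, -1, 1].
(H·H^T)[2][2] = Σ_j H[2][j]·H[2][j] = (1)² + (-1)² + (1)² + (-1)² + (1)² + (-1)² + (-1)² + (-1)² + (1)² + (1)² + (-1)² + (-1)² + (-1)² + (-1)² + (-1)² + (1)² = 1 + 1 + 1 + 1 + 1 + 1 + 1 + 1 + 1 + 1 + 1 + 1 + 1 + 1 + 1 + 1 = 16.
(H·H^T)[14][4] = Σ_j H[14][j]·H[4][j] = (1)·(-1) + (-1)·(1) + (1)·(1) + (-1)·(-1) + (-1)·(1) + (1)·(-1) + (1)·(1) + (1)·(1) + (-1)·(-1) + (-1)·(-1) + (-1)·(-1) + (1)·(-1) + (-1)·(-1) + (-1)·(-1) + (-1)·(1) + (1)·(-1) = -1 + -1 + 1 + 1 + -1 + -1 + 1 + 1 + 1 + 1 + 1 + -1 + 1 + 1 + -1 + -1 = 2.
Rows 14 and 4 are not orthogonal (dot product = 2 ≠ 0), so H is not a Hadamard matrix.

(2,2) entry = 16; (14,4) entry = 2.


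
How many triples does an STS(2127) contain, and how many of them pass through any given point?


An STS(v) is a 2-(v, 3, 1) BIBD: block size k = 3, λ = 1.
Replication: r(k − 1) = λ(v − 1) ⇒ r·2 = 2127 − 1 = 2126 ⇒ r = 1063.
Block count: bk = vr ⇒ b·3 = 2127·1063 = 2261001 ⇒ b = 753667.
(Check via b = v(v − 1)/6 = 2127·2126/6 = 4522002/6 = 753667.)

r = 1063, b = 753667.


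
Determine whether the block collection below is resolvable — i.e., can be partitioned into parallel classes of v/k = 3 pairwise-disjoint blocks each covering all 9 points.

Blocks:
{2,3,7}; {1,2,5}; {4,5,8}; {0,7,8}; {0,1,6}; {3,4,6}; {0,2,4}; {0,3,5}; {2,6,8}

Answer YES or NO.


v = 9, block size k = 3, number of blocks = 9.
For resolvability, blocks must partition into parallel classes of size v/k = 3.
Total blocks must therefore be a multiple of 3: 9 = 3·3 + 0 ⇒ divisible ✓.
Consider block {0,2,4}. It intersects every other block in the collection, so no parallel class of size 3 can contain it.
Since every block must belong to some parallel class in a resolution, the collection cannot be partitioned into parallel classes.
Resolvable? NO.

NO


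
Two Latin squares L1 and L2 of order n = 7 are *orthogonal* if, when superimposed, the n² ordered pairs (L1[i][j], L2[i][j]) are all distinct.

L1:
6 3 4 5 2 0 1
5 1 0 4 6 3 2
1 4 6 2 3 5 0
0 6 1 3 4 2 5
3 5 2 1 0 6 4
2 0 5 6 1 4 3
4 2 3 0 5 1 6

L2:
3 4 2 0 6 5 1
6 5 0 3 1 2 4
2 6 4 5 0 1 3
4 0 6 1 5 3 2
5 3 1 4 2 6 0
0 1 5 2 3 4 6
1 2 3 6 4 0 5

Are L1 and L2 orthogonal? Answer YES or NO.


Form the n² = 49 superimposed pairs (L1[i][j], L2[i][j]), row by row (rows and columns indexed from 0):
row 0: (6,3) (3,4) (4,2) (5,0) (2,6) (0,5) (1,1)
row 1: (5,6) (1,5) (0,0) (4,3) (6,1) (3,2) (2,4)
row 2: (1,2) (4,6) (6,4) (2,5) (3,0) (5,1) (0,3)
row 3: (0,4) (6,0) (1,6) (3,1) (4,5) (2,3) (5,2)
row 4: (3,5) (5,3) (2,1) (1,4) (0,2) (6,6) (4,0)
row 5: (2,0) (0,1) (5,5) (6,2) (1,3) (4,4) (3,6)
row 6: (4,1) (2,2) (3,3) (0,6) (5,4) (1,0) (6,5)
Orthogonality requires all 49 pairs distinct.
Check by first coordinate: for each symbol s of L1, list the L2 entries in the n cells where L1 = s; they must all differ.
  L1 = 0: L2 entries (in reading order) 5, 0, 3, 4, 2, 1, 6 — all 7 distinct ✓
  L1 = 1: L2 entries (in reading order) 1, 5, 2, 6, 4, 3, 0 — all 7 distinct ✓
  L1 = 2: L2 entries (in reading order) 6, 4, 5, 3, 1, 0, 2 — all 7 distinct ✓
  L1 = 3: L2 entries (in reading order) 4, 2, 0, 1, 5, 6, 3 — all 7 distinct ✓
  L1 = 4: L2 entries (in reading order) 2, 3, 6, 5, 0, 4, 1 — all 7 distinct ✓
  L1 = 5: L2 entries (in reading order) 0, 6, 1, 2, 3, 5, 4 — all 7 distinct ✓
  L1 = 6: L2 entries (in reading order) 3, 1, 4, 0, 6, 2, 5 — all 7 distinct ✓
Every symbol of L1 meets every symbol of L2 exactly once, so all 49 pairs are distinct (49 of 49).
Conclusion: YES.

YES


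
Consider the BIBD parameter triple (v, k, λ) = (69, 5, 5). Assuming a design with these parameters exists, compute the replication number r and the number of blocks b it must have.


Any 2-(v, k, λ) BIBD satisfies two necessary conditions:
  (i)  Each point sits in r blocks, and counting incidences through any fixed point gives r(k − 1) = λ(v − 1), so r = λ(v − 1)/(k − 1).
  (ii) Total incidences bk = vr, so b = vr/k.
Step 1: r = λ(v − 1)/(k − 1) = 5·(69 − 1)/(5 − 1) = 5·68/4 = 340/4 = 85.
Step 2: b = vr/k = 69·85/5 = 5865/5 = 1173.
Check integrality: r = 85 ∈ Z ✓, b = 1173 ∈ Z ✓.
(These identities are necessary conditions: they determine r and b for any design with these parameters, but do not by themselves prove that one exists.)

r = 85, b = 1173.


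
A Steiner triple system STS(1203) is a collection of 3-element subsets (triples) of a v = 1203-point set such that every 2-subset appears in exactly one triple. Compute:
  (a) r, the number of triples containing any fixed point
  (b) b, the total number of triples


An STS(v) is a 2-(v, 3, 1) BIBD: block size k = 3, λ = 1.
Replication: r(k − 1) = λ(v − 1) ⇒ r·2 = 1203 − 1 = 1202 ⇒ r = 601.
Block count: b = v(v − 1)/6 = 1203·1202/6 = 1446006/6 = 241001.
(Check via bk = vr: 241001·3 = 723003 = 1203·601 = 723003 ✓.)

r = 601, b = 241001.


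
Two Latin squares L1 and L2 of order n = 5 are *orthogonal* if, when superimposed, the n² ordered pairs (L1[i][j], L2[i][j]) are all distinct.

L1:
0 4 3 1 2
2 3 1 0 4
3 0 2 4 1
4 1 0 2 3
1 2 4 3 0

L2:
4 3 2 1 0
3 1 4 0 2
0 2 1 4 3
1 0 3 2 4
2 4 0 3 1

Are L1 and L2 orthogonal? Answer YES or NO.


Form the n² = 25 superimposed pairs (L1[i][j], L2[i][j]), row by row (rows and columns indexed from 0):
row 0: (0,4) (4,3) (3,2) (1,1) (2,0)
row 1: (2,3) (3,1) (1,4) (0,0) (4,2)
row 2: (3,0) (0,2) (2,1) (4,4) (1,3)
row 3: (4,1) (1,0) (0,3) (2,2) (3,4)
row 4: (1,2) (2,4) (4,0) (3,3) (0,1)
Orthogonality requires all 25 pairs distinct.
Check by first coordinate: for each symbol s of L1, list the L2 entries in the n cells where L1 = s; they must all differ.
  L1 = 0: L2 entries (in reading order) 4, 0, 2, 3, 1 — all 5 distinct ✓
  L1 = 1: L2 entries (in reading order) 1, 4, 3, 0, 2 — all 5 distinct ✓
  L1 = 2: L2 entries (in reading order) 0, 3, 1, 2, 4 — all 5 distinct ✓
  L1 = 3: L2 entries (in reading order) 2, 1, 0, 4, 3 — all 5 distinct ✓
  L1 = 4: L2 entries (in reading order) 3, 2, 4, 1, 0 — all 5 distinct ✓
Every symbol of L1 meets every symbol of L2 exactly once, so all 25 pairs are distinct (25 of 25).
Conclusion: YES.

YES


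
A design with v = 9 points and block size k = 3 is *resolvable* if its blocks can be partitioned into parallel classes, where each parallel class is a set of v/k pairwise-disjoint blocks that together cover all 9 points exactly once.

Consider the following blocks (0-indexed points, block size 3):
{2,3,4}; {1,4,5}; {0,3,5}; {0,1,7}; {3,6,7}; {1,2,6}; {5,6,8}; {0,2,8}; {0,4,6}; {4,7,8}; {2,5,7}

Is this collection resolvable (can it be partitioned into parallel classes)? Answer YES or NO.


v = 9, block size k = 3, number of blocks = 11.
For resolvability, blocks must partition into parallel classes of size v/k = 3.
Total blocks must therefore be a multiple of 3: 11 = 3·3 + 2 ⇒ not divisible ✗.
Resolvable? NO.

NO


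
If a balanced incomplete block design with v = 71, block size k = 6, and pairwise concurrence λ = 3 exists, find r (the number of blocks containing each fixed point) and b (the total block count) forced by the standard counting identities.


Any 2-(v, k, λ) BIBD satisfies two necessary conditions:
  (i)  Each point sits in r blocks, and counting incidences through any fixed point gives r(k − 1) = λ(v − 1), so r = λ(v − 1)/(k − 1).
  (ii) Total incidences bk = vr, so b = vr/k.
Step 1: r = λ(v − 1)/(k − 1) = 3·(71 − 1)/(6 − 1) = 3·70/5 = 210/5 = 42.
Step 2: b = vr/k = 71·42/6 = 2982/6 = 497.
Check integrality: r = 42 ∈ Z ✓, b = 497 ∈ Z ✓.
(These identities are necessary conditions: they determine r and b for any design with these parameters, but do not by themselves prove that one exists.)

r = 42, b = 497.


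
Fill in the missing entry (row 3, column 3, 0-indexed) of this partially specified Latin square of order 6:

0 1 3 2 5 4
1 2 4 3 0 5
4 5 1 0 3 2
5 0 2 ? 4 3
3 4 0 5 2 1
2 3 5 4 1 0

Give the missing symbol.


Row 3 contains symbols [0, 2, 3, 4, 5] — missing [1].
Column 3 contains symbols [0, 2, 3, 4, 5] — missing [1].
The missing symbol must appear in both missing sets; intersection = [1].
Therefore the hidden value is 1.

Missing value = 1.


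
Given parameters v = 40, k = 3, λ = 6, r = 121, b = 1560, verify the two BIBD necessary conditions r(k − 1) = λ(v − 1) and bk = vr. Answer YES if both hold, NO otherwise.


Condition (i): r(k − 1) = 121·2 = 242; λ(v − 1) = 6·39 = 234. Match? NO.
Condition (ii): bk = 1560·3 = 4680; vr = 40·121 = 4840. Match? NO.
Both conditions hold? NO.

NO


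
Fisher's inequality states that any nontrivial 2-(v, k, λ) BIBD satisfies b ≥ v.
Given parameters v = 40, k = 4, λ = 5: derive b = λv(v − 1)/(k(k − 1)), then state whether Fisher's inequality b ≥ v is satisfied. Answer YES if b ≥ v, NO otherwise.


r = λ(v − 1)/(k − 1) = 5·39/3 = 65.
b = vr/k = 40·65/4 = 650.
Fisher's inequality: b ≥ v ⇔ 650 ≥ 40? YES.

YES


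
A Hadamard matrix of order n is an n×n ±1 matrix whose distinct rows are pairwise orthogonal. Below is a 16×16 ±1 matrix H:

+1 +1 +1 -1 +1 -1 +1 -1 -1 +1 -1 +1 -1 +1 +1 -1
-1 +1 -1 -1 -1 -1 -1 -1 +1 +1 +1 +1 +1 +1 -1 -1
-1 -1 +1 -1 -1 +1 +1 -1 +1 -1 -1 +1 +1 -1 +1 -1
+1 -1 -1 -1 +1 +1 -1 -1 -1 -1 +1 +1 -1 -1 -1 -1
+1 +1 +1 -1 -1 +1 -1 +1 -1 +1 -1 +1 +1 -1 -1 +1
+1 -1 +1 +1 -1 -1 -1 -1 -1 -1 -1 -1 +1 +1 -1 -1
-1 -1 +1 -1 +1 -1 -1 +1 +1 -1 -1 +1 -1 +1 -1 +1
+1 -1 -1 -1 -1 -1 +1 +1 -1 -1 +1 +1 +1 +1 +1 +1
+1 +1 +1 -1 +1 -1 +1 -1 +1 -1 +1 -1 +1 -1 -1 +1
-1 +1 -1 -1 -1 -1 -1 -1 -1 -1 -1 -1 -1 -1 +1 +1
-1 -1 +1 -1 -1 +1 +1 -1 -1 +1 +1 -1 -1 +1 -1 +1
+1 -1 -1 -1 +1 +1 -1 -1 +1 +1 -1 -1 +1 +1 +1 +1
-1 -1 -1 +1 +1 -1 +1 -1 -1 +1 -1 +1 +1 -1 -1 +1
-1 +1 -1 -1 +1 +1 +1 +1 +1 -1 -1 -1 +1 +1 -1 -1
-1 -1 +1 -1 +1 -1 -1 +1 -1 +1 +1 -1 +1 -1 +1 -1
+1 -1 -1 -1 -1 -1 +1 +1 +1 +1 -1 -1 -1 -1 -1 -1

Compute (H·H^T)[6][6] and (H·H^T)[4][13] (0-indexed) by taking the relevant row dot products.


Row 4 of H: [1, 1, 1, -1, -1, 1, -1, 1, -1, 1, -1, 1, 1, -1, -1, 1].
Row 6 of H: [-1, -1, 1, -1, 1, -1, -1, 1, 1, -1, -1, 1, -1, 1, -1, 1].
Row 13 of H: [-1, 1, -1, -1, 1, 1, 1, 1, 1, -1, -1, -1, 1, 1, -1, -1].
(H·H^T)[6][6] = Σ_j H[6][j]·H[6][j] = (-1)² + (-1)² + (1)² + (-1)² + (1)² + (-1)² + (-1)² + (1)² + (1)² + (-1)² + (-1)² + (1)² + (-1)² + (1)² + (-1)² + (1)² = 1 + 1 + 1 + 1 + 1 + 1 + 1 + 1 + 1 + 1 + 1 + 1 + 1 + 1 + 1 + 1 = 16.
(H·H^T)[4][13] = Σ_j H[4][j]·H[13][j] = (1)·(-1) + (1)·(1) + (1)·(-1) + (-1)·(-1) + (-1)·(1) + (1)·(1) + (-1)·(1) + (1)·(1) + (-1)·(1) + (1)·(-1) + (-1)·(-1) + (1)·(-1) + (1)·(1) + (-1)·(1) + (-1)·(-1) + (1)·(-1) = -1 + 1 + -1 + 1 + -1 + 1 + -1 + 1 + -1 + -1 + 1 + -1 + 1 + -1 + 1 + -1 = -2.
Rows 4 and 13 are not orthogonal (dot product = -2 ≠ 0), so H is not a Hadamard matrix.

(6,6) entry = 16; (4,13) entry = -2.


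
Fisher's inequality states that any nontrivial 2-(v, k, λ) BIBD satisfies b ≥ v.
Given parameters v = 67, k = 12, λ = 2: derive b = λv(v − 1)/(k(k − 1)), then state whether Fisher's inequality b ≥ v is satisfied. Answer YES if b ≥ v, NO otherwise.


r = λ(v − 1)/(k − 1) = 2·66/11 = 12.
b = vr/k = 67·12/12 = 67.
Fisher's inequality: b ≥ v ⇔ 67 ≥ 67? YES.

YES


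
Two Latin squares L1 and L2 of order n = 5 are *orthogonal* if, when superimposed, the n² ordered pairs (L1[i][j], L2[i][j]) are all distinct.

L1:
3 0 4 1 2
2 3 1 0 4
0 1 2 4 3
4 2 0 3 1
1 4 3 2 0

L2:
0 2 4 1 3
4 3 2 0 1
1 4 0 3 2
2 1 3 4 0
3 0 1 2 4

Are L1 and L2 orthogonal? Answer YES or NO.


Form the n² = 25 superimposed pairs (L1[i][j], L2[i][j]), row by row (rows and columns indexed from 0):
row 0: (3,0) (0,2) (4,4) (1,1) (2,3)
row 1: (2,4) (3,3) (1,2) (0,0) (4,1)
row 2: (0,1) (1,4) (2,0) (4,3) (3,2)
row 3: (4,2) (2,1) (0,3) (3,4) (1,0)
row 4: (1,3) (4,0) (3,1) (2,2) (0,4)
Orthogonality requires all 25 pairs distinct.
Check by first coordinate: for each symbol s of L1, list the L2 entries in the n cells where L1 = s; they must all differ.
  L1 = 0: L2 entries (in reading order) 2, 0, 1, 3, 4 — all 5 distinct ✓
  L1 = 1: L2 entries (in reading order) 1, 2, 4, 0, 3 — all 5 distinct ✓
  L1 = 2: L2 entries (in reading order) 3, 4, 0, 1, 2 — all 5 distinct ✓
  L1 = 3: L2 entries (in reading order) 0, 3, 2, 4, 1 — all 5 distinct ✓
  L1 = 4: L2 entries (in reading order) 4, 1, 3, 2, 0 — all 5 distinct ✓
Every symbol of L1 meets every symbol of L2 exactly once, so all 25 pairs are distinct (25 of 25).
Conclusion: YES.

YES
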